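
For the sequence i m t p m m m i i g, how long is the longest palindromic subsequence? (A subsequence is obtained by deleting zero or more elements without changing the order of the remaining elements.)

One longest palindromic subsequence is immmmi (positions 1,2,5,6,7,9); it reads the same forward and backward, and the interval DP gives dp[1][10] = 6.

6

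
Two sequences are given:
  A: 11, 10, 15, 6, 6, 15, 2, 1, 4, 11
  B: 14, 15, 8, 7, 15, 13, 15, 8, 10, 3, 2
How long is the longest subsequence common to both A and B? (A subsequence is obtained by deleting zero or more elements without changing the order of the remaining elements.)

A longest common subsequence is 15, 15, 2 (length 3); the LCS DP confirms no longer common subsequence exists.

3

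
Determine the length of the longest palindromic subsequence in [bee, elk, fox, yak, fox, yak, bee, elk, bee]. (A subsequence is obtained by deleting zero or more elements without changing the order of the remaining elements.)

One longest palindromic subsequence is bee elk yak fox yak elk bee (positions 1,2,4,5,6,8,9); it reads the same forward and backward, and the interval DP gives dp[1][9] = 7.

7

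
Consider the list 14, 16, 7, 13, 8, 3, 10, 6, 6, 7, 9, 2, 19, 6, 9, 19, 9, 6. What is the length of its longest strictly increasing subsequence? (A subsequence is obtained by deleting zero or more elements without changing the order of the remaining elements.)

Let dp[i] be the longest increasing subsequence ending at position i. Then dp = [1, 2, 1, 2, 2, 1, 3, 2, 2, 3, 4, 1, 5, 2, 4, 5, 4, 2].
The maximum is 5; one witness is 3, 6, 7, 9, 19 at positions 6,8,10,11,13.

5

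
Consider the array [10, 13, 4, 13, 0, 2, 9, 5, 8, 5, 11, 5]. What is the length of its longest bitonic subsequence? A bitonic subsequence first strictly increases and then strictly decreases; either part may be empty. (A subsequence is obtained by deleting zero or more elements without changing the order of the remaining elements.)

One longest bitonic subsequence is 0, 2, 5, 8, 11, 5 (positions 5,6,8,9,11,12): it rises to 11 then falls. Length 6 is optimal.

6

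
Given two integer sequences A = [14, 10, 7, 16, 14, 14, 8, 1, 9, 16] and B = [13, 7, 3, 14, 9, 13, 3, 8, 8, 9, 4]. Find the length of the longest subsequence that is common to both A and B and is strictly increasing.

A longest common strictly increasing subsequence is 7, 8, 9 (length 3); it appears in order in both A and B, and no longer such subsequence exists.

3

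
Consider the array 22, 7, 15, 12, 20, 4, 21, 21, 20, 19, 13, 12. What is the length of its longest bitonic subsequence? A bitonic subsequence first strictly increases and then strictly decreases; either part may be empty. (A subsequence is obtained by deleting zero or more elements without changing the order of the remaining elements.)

One longest bitonic subsequence is 7, 15, 20, 21, 20, 19, 13, 12 (positions 2,3,5,7,9,10,11,12): it rises to 21 then falls. Length 8 is optimal.

8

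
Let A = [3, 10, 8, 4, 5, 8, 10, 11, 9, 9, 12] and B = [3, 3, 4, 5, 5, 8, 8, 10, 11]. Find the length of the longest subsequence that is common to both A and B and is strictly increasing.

6

A longest common strictly increasing subsequence is 3, 4, 5, 8, 10, 11 (length 6); it appears in order in both A and B, and no longer such subsequence exists.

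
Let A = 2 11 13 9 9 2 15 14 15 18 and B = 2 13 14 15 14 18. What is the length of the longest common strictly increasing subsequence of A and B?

5

A longest common strictly increasing subsequence is 2, 13, 14, 15, 18 (length 5); it appears in order in both A and B, and no longer such subsequence exists.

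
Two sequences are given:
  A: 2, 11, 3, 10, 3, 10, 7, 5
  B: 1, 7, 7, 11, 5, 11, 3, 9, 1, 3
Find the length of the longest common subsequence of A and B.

A longest common subsequence is 11, 3, 3 (length 3); the LCS DP confirms no longer common subsequence exists.

3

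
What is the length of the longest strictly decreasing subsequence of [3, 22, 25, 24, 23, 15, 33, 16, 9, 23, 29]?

5

Scanning left to right, the best length ending at each element is: 3→1, 22→1, 25→1, 24→2, 23→3, 15→4, 33→1, 16→4, 9→5, 23→3, 29→2.
So the longest decreasing subsequence has length 5, e.g. 25, 24, 23, 15, 9.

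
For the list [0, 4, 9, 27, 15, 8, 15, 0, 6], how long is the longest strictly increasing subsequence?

4

One longest increasing subsequence is 0, 4, 9, 27 (positions 1,2,3,4), of length 4; no longer one exists.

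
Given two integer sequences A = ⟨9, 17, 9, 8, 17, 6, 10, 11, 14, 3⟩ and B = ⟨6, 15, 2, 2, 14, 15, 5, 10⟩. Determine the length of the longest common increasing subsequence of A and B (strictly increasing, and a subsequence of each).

2

For each value that appears in both, track the longest common increasing run ending there.
The best achievable length is 2; one witness is 6, 14 (A-positions 6,9, B-positions 1,5).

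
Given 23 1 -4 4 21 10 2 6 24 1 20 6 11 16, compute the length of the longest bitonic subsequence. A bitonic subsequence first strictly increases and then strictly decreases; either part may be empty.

One longest bitonic subsequence is 1, 4, 21, 10, 6, 1 (positions 2,4,5,6,8,10): it rises to 21 then falls. Length 6 is optimal.

6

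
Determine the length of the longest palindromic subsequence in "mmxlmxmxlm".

Using dp[i][j] = 2 + dp[i+1][j−1] if the ends match, else max(dp[i+1][j], dp[i][j−1]):
dp[1][10] = 7. A witness is mlxmxlm at positions 1,4,6,7,8,9,10.

7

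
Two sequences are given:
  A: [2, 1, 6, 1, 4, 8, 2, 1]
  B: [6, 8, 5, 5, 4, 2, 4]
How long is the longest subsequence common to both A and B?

A longest common subsequence is 6, 4, 2 (length 3); the LCS DP confirms no longer common subsequence exists.

3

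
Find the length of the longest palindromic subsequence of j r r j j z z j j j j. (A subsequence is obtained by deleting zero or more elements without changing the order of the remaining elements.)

One longest palindromic subsequence is jjjzzjjj (positions 1,4,5,6,7,9,10,11); it reads the same forward and backward, and the interval DP gives dp[1][11] = 8.

8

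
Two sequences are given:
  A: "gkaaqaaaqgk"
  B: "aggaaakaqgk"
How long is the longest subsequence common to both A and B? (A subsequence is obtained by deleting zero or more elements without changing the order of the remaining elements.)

A longest common subsequence is gaaaaqgk (length 8); the LCS DP confirms no longer common subsequence exists.

8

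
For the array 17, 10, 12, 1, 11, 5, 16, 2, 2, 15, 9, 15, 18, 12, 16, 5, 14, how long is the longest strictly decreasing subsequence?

Scanning left to right, the best length ending at each element is: 17→1, 10→2, 12→2, 1→3, 11→3, 5→4, 16→2, 2→5, 2→5, 15→3, 9→4, 15→3, 18→1, 12→4, 16→2, 5→5, 14→4.
So the longest decreasing subsequence has length 5, e.g. 17, 12, 11, 5, 2.

5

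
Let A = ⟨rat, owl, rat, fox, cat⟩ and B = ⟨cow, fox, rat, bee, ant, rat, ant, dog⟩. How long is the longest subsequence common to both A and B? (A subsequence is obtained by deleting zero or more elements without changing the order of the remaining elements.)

A longest common subsequence is rat, rat (length 2); the LCS DP confirms no longer common subsequence exists.

2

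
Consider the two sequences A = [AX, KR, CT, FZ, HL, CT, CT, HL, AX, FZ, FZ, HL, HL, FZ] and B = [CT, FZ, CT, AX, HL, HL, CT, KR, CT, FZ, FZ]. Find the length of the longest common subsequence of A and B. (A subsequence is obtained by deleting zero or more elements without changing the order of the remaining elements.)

7

A longest common subsequence is CT, FZ, HL, CT, CT, FZ, FZ (length 7); the LCS DP confirms no longer common subsequence exists.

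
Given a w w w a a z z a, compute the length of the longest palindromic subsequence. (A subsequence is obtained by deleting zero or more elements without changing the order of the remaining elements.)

5

One longest palindromic subsequence is awwwa (positions 1,2,3,4,9); it reads the same forward and backward, and the interval DP gives dp[1][9] = 5.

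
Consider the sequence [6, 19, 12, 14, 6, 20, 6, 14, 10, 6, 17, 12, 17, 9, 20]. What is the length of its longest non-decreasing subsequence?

7

Let dp[i] be the longest non-decreasing subsequence ending at position i. Then dp = [1, 2, 2, 3, 2, 4, 3, 4, 4, 4, 5, 5, 6, 5, 7].
The maximum is 7; one witness is 6, 12, 14, 14, 17, 17, 20 at positions 1,3,4,8,11,13,15.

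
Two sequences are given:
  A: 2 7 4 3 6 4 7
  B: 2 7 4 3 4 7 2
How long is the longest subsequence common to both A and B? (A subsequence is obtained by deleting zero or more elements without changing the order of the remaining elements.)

6

A longest common subsequence is 2, 7, 4, 3, 4, 7 (length 6); the LCS DP confirms no longer common subsequence exists.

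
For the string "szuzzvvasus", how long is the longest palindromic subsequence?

6

Using dp[i][j] = 2 + dp[i+1][j−1] if the ends match, else max(dp[i+1][j], dp[i][j−1]):
dp[1][11] = 6. A witness is suvvus at positions 1,3,6,7,10,11.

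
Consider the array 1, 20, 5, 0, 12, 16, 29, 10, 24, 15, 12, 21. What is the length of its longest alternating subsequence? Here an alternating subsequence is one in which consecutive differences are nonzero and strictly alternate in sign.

8

Track the best alternating length ending on an up-step vs a down-step at each position: up/down = 1/1, 2/1, 2/3, 1/3, 4/3, 4/3, 4/1, 4/5, 6/5, 6/7, 6/7, 8/7.
The maximum over both is 8; one such subsequence is 1, 20, 5, 12, 10, 24, 15, 21.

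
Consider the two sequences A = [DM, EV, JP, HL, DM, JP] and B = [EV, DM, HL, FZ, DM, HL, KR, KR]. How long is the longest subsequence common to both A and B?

A longest common subsequence is DM, HL, DM (length 3); the LCS DP confirms no longer common subsequence exists.

3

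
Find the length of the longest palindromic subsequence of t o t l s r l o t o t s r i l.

9

Using dp[i][j] = 2 + dp[i+1][j−1] if the ends match, else max(dp[i+1][j], dp[i][j−1]):
dp[1][15] = 9. A witness is totlrltot at positions 1,2,3,4,6,7,9,10,11.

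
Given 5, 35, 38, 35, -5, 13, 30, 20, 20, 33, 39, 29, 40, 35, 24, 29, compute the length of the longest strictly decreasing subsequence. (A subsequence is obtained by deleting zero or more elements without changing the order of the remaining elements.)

Scanning left to right, the best length ending at each element is: 5→1, 35→1, 38→1, 35→2, -5→3, 13→3, 30→3, 20→4, 20→4, 33→3, 39→1, 29→4, 40→1, 35→2, 24→5, 29→4.
So the longest decreasing subsequence has length 5, e.g. 38, 35, 30, 29, 24.

5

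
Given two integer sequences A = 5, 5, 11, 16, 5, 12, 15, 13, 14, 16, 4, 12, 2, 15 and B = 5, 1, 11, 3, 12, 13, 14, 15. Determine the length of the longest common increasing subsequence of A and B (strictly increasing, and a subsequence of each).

For each value that appears in both, track the longest common increasing run ending there.
The best achievable length is 6; one witness is 5, 11, 12, 13, 14, 15 (A-positions 1,3,6,8,9,14, B-positions 1,3,5,6,7,8).

6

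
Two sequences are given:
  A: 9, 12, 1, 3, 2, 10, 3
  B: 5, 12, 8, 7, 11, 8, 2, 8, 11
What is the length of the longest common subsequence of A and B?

A longest common subsequence is 12, 2 (length 2); the LCS DP confirms no longer common subsequence exists.

2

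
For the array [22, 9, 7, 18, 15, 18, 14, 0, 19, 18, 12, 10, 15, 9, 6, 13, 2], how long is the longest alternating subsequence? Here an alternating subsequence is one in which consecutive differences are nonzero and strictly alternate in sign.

Track the best alternating length ending on an up-step vs a down-step at each position: up/down = 1/1, 1/2, 1/2, 3/2, 3/4, 5/2, 3/6, 1/6, 7/2, 7/8, 7/8, 7/8, 9/8, 7/10, 7/10, 11/10, 7/12.
The maximum over both is 12; one such subsequence is 22, 9, 18, 15, 18, 14, 19, 12, 15, 9, 13, 2.

12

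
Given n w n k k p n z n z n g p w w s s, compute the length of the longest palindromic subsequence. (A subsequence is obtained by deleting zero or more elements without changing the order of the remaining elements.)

One longest palindromic subsequence is wpnznznpw (positions 2,6,7,8,9,10,11,13,15); it reads the same forward and backward, and the interval DP gives dp[1][17] = 9.

9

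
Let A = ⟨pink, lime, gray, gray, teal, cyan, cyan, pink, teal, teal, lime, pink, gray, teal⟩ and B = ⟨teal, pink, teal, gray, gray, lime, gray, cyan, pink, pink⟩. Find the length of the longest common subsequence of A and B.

6

A longest common subsequence is pink, lime, gray, cyan, pink, pink (length 6); the LCS DP confirms no longer common subsequence exists.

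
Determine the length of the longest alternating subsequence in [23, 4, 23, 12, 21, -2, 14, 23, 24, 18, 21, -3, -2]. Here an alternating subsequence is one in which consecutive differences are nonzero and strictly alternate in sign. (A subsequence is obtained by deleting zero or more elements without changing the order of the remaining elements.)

11

A longest alternating subsequence is 23, 4, 23, 12, 21, -2, 23, 18, 21, -3, -2 (positions 1,2,3,4,5,6,8,10,11,12,13); its 10 consecutive differences strictly alternate in sign, and length 11 is optimal.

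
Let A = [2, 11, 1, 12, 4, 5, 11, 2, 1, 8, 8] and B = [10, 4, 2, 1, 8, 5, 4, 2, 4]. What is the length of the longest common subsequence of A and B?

4

A longest common subsequence is 2, 1, 4, 2 (length 4); the LCS DP confirms no longer common subsequence exists.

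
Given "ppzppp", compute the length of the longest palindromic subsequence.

One longest palindromic subsequence is ppppp (positions 1,2,4,5,6); it reads the same forward and backward, and the interval DP gives dp[1][6] = 5.

5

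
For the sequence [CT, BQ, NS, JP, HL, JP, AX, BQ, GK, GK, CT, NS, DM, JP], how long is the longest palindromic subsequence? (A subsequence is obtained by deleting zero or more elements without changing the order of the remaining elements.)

One longest palindromic subsequence is CT BQ JP HL JP BQ CT (positions 1,2,4,5,6,8,11); it reads the same forward and backward, and the interval DP gives dp[1][14] = 7.

7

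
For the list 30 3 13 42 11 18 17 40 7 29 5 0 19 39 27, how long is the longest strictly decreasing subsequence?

6

Let dp[i] be the longest decreasing subsequence ending at position i. Then dp = [1, 2, 2, 1, 3, 2, 3, 2, 4, 3, 5, 6, 4, 3, 4].
The maximum is 6; one witness is 30, 13, 11, 7, 5, 0 at positions 1,3,5,9,11,12.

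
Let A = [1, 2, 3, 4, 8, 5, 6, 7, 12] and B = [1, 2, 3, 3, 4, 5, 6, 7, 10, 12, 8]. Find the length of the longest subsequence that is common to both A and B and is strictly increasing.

8

For each value that appears in both, track the longest common increasing run ending there.
The best achievable length is 8; one witness is 1, 2, 3, 4, 5, 6, 7, 12 (A-positions 1,2,3,4,6,7,8,9, B-positions 1,2,3,5,6,7,8,10).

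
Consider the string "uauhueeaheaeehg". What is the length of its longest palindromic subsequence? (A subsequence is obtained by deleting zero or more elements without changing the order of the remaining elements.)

9

Using dp[i][j] = 2 + dp[i+1][j−1] if the ends match, else max(dp[i+1][j], dp[i][j−1]):
dp[1][15] = 9. A witness is heeaeaeeh at positions 4,6,7,8,10,11,12,13,14.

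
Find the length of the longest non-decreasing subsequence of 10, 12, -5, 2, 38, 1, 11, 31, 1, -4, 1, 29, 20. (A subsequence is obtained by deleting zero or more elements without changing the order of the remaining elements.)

Scanning left to right, the best length ending at each element is: 10→1, 12→2, -5→1, 2→2, 38→3, 1→2, 11→3, 31→4, 1→3, -4→2, 1→4, 29→5, 20→5.
So the longest non-decreasing subsequence has length 5, e.g. -5, 1, 1, 1, 29.

5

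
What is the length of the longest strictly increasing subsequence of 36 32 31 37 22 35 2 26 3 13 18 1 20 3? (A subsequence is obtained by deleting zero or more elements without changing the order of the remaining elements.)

Scanning left to right, the best length ending at each element is: 36→1, 32→1, 31→1, 37→2, 22→1, 35→2, 2→1, 26→2, 3→2, 13→3, 18→4, 1→1, 20→5, 3→2.
So the longest increasing subsequence has length 5, e.g. 2, 3, 13, 18, 20.

5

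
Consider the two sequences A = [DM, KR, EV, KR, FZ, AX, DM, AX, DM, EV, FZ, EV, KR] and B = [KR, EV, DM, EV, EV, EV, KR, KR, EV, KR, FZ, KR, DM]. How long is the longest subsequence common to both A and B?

A longest common subsequence is DM, KR, EV, KR, FZ, DM (length 6); the LCS DP confirms no longer common subsequence exists.

6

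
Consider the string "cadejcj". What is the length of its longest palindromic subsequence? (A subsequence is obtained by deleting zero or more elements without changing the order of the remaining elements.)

3

Using dp[i][j] = 2 + dp[i+1][j−1] if the ends match, else max(dp[i+1][j], dp[i][j−1]):
dp[1][7] = 3. A witness is jcj at positions 5,6,7.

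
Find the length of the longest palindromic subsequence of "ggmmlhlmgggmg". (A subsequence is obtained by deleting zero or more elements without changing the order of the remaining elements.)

Using dp[i][j] = 2 + dp[i+1][j−1] if the ends match, else max(dp[i+1][j], dp[i][j−1]):
dp[1][13] = 9. A witness is gmmlhlmmg at positions 1,3,4,5,6,7,8,12,13.

9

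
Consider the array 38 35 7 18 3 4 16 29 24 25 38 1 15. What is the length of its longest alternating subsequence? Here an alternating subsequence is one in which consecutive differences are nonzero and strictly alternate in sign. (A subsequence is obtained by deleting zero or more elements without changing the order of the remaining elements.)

9

A longest alternating subsequence is 38, 7, 18, 3, 29, 24, 25, 1, 15 (positions 1,3,4,5,8,9,10,12,13); its 8 consecutive differences strictly alternate in sign, and length 9 is optimal.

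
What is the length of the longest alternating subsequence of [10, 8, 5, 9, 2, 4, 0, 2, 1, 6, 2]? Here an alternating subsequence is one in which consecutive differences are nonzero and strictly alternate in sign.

10

Track the best alternating length ending on an up-step vs a down-step at each position: up/down = 1/1, 1/2, 1/2, 3/2, 1/4, 5/4, 1/6, 7/6, 7/8, 9/4, 9/10.
The maximum over both is 10; one such subsequence is 10, 8, 9, 2, 4, 0, 2, 1, 6, 2.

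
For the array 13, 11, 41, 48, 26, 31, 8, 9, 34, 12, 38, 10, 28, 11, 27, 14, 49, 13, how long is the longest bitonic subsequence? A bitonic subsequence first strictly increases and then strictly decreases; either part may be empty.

9

Let inc[i] be the LIS ending at i and dec[i] the longest strictly decreasing subsequence starting at i. inc = [1, 1, 2, 3, 2, 3, 1, 2, 4, 3, 5, 3, 4, 4, 5, 5, 6, 5], dec = [3, 2, 6, 6, 3, 5, 1, 1, 5, 2, 5, 1, 4, 1, 3, 2, 2, 1].
max_i inc[i]+dec[i]−1 = 9, with one witness 13, 26, 31, 34, 38, 28, 27, 14, 13.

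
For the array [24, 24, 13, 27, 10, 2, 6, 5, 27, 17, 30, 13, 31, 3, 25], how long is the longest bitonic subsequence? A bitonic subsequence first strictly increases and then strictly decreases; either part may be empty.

One longest bitonic subsequence is 24, 13, 10, 6, 5, 3 (positions 1,3,5,7,8,14): it rises to 24 then falls. Length 6 is optimal.

6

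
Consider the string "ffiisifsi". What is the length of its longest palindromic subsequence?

5

One longest palindromic subsequence is isfsi (positions 3,5,7,8,9); it reads the same forward and backward, and the interval DP gives dp[1][9] = 5.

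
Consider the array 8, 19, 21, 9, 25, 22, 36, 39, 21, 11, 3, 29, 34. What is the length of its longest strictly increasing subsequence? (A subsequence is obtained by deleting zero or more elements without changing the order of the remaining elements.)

6

One longest increasing subsequence is 8, 19, 21, 25, 36, 39 (positions 1,2,3,5,7,8), of length 6; no longer one exists.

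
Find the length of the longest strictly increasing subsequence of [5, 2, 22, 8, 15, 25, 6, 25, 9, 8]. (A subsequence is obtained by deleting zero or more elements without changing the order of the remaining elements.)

4

Let dp[i] be the longest increasing subsequence ending at position i. Then dp = [1, 1, 2, 2, 3, 4, 2, 4, 3, 3].
The maximum is 4; one witness is 5, 8, 15, 25 at positions 1,4,5,6.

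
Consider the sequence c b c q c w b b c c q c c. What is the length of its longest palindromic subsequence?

10

Using dp[i][j] = 2 + dp[i+1][j−1] if the ends match, else max(dp[i+1][j], dp[i][j−1]):
dp[1][13] = 10. A witness is ccqcbbcqcc at positions 1,3,4,5,7,8,10,11,12,13.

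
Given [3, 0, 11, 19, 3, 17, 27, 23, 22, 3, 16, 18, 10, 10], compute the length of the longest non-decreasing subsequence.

Let dp[i] be the longest non-decreasing subsequence ending at position i. Then dp = [1, 1, 2, 3, 2, 3, 4, 4, 4, 3, 4, 5, 4, 5].
The maximum is 5; one witness is 3, 3, 3, 16, 18 at positions 1,5,10,11,12.

5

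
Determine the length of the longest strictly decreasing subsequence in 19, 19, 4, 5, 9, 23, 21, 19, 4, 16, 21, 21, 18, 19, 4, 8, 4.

One longest decreasing subsequence is 23, 21, 19, 16, 8, 4 (positions 6,7,8,10,16,17), of length 6; no longer one exists.

6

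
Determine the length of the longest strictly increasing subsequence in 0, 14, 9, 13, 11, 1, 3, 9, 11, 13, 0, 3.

One longest increasing subsequence is 0, 1, 3, 9, 11, 13 (positions 1,6,7,8,9,10), of length 6; no longer one exists.

6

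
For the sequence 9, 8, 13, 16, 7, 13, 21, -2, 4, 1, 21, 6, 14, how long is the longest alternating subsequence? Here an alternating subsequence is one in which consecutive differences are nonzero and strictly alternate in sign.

11

Track the best alternating length ending on an up-step vs a down-step at each position: up/down = 1/1, 1/2, 3/1, 3/1, 1/4, 5/4, 5/1, 1/6, 7/6, 7/8, 9/1, 9/10, 11/10.
The maximum over both is 11; one such subsequence is 9, 8, 13, 7, 13, -2, 4, 1, 21, 6, 14.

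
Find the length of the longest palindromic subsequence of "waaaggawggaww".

One longest palindromic subsequence is waggwggaw (positions 1,4,5,6,8,9,10,11,13); it reads the same forward and backward, and the interval DP gives dp[1][13] = 9.

9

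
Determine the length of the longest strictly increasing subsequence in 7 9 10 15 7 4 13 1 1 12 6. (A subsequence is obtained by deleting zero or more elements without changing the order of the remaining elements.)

4

Let dp[i] be the longest increasing subsequence ending at position i. Then dp = [1, 2, 3, 4, 1, 1, 4, 1, 1, 4, 2].
The maximum is 4; one witness is 7, 9, 10, 15 at positions 1,2,3,4.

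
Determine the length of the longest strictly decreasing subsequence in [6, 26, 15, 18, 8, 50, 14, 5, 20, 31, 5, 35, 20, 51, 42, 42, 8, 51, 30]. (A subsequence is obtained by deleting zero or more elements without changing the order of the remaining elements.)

Let dp[i] be the longest decreasing subsequence ending at position i. Then dp = [1, 1, 2, 2, 3, 1, 3, 4, 2, 2, 4, 2, 3, 1, 2, 2, 4, 1, 3].
The maximum is 4; one witness is 26, 15, 8, 5 at positions 2,3,5,8.

4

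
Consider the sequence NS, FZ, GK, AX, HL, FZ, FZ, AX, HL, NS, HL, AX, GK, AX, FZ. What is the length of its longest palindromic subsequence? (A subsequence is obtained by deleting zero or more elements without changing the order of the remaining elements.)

One longest palindromic subsequence is FZ GK AX HL FZ FZ HL AX GK FZ (positions 2,3,4,5,6,7,11,12,13,15); it reads the same forward and backward, and the interval DP gives dp[1][15] = 10.

10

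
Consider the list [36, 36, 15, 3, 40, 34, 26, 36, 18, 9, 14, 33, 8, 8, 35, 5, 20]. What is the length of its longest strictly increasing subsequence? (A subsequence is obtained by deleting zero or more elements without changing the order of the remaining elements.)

5

Let dp[i] be the longest increasing subsequence ending at position i. Then dp = [1, 1, 1, 1, 2, 2, 2, 3, 2, 2, 3, 4, 2, 2, 5, 2, 4].
The maximum is 5; one witness is 3, 9, 14, 33, 35 at positions 4,10,11,12,15.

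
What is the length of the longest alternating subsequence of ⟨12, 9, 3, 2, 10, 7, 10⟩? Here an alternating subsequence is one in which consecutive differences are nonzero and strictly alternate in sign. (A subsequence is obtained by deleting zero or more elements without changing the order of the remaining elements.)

Track the best alternating length ending on an up-step vs a down-step at each position: up/down = 1/1, 1/2, 1/2, 1/2, 3/2, 3/4, 5/2.
The maximum over both is 5; one such subsequence is 12, 9, 10, 7, 10.

5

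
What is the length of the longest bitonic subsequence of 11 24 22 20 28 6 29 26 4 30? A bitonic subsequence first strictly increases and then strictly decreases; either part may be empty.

One longest bitonic subsequence is 11, 24, 22, 20, 6, 4 (positions 1,2,3,4,6,9): it rises to 24 then falls. Length 6 is optimal.

6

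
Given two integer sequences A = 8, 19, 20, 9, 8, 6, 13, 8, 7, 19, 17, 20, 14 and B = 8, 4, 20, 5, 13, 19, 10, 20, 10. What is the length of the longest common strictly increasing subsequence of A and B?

4

A longest common strictly increasing subsequence is 8, 13, 19, 20 (length 4); it appears in order in both A and B, and no longer such subsequence exists.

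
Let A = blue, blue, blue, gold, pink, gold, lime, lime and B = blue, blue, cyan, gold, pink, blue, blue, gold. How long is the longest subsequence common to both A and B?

Backtracking the LCS table gives one alignment: blue (A1,B1) → blue (A2,B2) → gold (A4,B4) → pink (A5,B5) → gold (A6,B8).
So the longest common subsequence has length 5.

5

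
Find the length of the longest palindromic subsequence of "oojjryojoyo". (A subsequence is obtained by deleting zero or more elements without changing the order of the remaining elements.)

Using dp[i][j] = 2 + dp[i+1][j−1] if the ends match, else max(dp[i+1][j], dp[i][j−1]):
dp[1][11] = 7. A witness is oyojoyo at positions 1,6,7,8,9,10,11.

7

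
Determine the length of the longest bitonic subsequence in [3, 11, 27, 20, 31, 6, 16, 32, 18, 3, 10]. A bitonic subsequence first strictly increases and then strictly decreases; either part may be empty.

One longest bitonic subsequence is 3, 11, 27, 31, 32, 18, 10 (positions 1,2,3,5,8,9,11): it rises to 32 then falls. Length 7 is optimal.

7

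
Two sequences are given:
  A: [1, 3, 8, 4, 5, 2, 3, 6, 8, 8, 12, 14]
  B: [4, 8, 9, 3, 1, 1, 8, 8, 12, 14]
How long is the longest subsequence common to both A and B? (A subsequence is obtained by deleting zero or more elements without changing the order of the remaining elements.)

6

A longest common subsequence is 8, 3, 8, 8, 12, 14 (length 6); the LCS DP confirms no longer common subsequence exists.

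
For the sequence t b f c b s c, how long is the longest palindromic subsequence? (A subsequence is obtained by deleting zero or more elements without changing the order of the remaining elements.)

One longest palindromic subsequence is csc (positions 4,6,7); it reads the same forward and backward, and the interval DP gives dp[1][7] = 3.

3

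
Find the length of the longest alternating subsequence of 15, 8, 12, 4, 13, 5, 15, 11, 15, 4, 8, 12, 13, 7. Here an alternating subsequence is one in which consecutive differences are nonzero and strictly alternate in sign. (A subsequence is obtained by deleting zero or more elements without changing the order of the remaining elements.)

A longest alternating subsequence is 15, 8, 12, 4, 13, 5, 15, 11, 15, 4, 8, 7 (positions 1,2,3,4,5,6,7,8,9,10,11,14); its 11 consecutive differences strictly alternate in sign, and length 12 is optimal.

12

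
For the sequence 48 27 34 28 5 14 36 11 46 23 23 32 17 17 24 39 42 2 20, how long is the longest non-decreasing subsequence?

One longest non-decreasing subsequence is 5, 14, 23, 23, 32, 39, 42 (positions 5,6,10,11,12,16,17), of length 7; no longer one exists.

7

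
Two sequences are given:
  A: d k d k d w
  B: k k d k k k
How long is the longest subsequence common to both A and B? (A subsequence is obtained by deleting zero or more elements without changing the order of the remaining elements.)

3

A longest common subsequence is dkk (length 3); the LCS DP confirms no longer common subsequence exists.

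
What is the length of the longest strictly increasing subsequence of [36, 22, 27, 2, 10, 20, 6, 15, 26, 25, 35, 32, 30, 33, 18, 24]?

One longest increasing subsequence is 2, 10, 20, 26, 32, 33 (positions 4,5,6,9,12,14), of length 6; no longer one exists.

6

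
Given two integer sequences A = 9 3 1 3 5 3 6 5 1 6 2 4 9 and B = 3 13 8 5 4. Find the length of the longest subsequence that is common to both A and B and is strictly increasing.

A longest common strictly increasing subsequence is 3, 5 (length 2); it appears in order in both A and B, and no longer such subsequence exists.

2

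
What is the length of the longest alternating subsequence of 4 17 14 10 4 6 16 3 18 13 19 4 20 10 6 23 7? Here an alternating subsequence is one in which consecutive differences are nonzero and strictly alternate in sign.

A longest alternating subsequence is 4, 17, 4, 6, 3, 18, 13, 19, 4, 20, 10, 23, 7 (positions 1,2,5,6,8,9,10,11,12,13,14,16,17); its 12 consecutive differences strictly alternate in sign, and length 13 is optimal.

13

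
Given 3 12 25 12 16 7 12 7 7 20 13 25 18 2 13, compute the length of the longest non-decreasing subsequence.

6

One longest non-decreasing subsequence is 3, 12, 12, 16, 20, 25 (positions 1,2,4,5,10,12), of length 6; no longer one exists.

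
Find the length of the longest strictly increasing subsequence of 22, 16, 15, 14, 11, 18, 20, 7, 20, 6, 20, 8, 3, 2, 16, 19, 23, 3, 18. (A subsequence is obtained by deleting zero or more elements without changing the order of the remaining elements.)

Let dp[i] be the longest increasing subsequence ending at position i. Then dp = [1, 1, 1, 1, 1, 2, 3, 1, 3, 1, 3, 2, 1, 1, 3, 4, 5, 2, 4].
The maximum is 5; one witness is 7, 8, 16, 19, 23 at positions 8,12,15,16,17.

5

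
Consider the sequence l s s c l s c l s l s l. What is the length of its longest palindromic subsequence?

9

Using dp[i][j] = 2 + dp[i+1][j−1] if the ends match, else max(dp[i+1][j], dp[i][j−1]):
dp[1][12] = 9. A witness is lslslslsl at positions 1,2,5,6,8,9,10,11,12.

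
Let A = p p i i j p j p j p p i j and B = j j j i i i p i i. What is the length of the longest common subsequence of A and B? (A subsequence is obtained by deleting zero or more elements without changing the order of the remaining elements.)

Backtracking the LCS table gives one alignment: j (A5,B1) → j (A7,B2) → j (A9,B3) → p (A10,B7) → i (A12,B9).
So the longest common subsequence has length 5.

5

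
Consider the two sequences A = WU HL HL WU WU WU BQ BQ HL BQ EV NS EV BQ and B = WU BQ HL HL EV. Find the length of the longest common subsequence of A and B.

4

Backtracking the LCS table gives one alignment: WU (A1,B1) → HL (A3,B3) → HL (A9,B4) → EV (A13,B5).
So the longest common subsequence has length 4.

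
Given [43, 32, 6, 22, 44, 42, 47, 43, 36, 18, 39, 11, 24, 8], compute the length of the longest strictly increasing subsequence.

Let dp[i] be the longest increasing subsequence ending at position i. Then dp = [1, 1, 1, 2, 3, 3, 4, 4, 3, 2, 4, 2, 3, 2].
The maximum is 4; one witness is 6, 22, 44, 47 at positions 3,4,5,7.

4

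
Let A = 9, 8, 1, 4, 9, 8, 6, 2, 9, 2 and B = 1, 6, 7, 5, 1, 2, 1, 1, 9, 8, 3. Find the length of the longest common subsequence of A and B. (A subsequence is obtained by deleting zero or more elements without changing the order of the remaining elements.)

4

A longest common subsequence is 1, 6, 2, 9 (length 4); the LCS DP confirms no longer common subsequence exists.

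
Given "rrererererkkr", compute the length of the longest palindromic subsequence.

11

Using dp[i][j] = 2 + dp[i+1][j−1] if the ends match, else max(dp[i+1][j], dp[i][j−1]):
dp[1][13] = 11. A witness is rrererererr at positions 1,2,3,4,5,6,7,8,9,10,13.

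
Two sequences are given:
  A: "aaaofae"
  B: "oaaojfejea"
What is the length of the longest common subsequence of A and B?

A longest common subsequence is aaofa (length 5); the LCS DP confirms no longer common subsequence exists.

5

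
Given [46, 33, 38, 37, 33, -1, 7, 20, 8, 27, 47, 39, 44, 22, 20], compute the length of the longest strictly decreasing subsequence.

Let dp[i] be the longest decreasing subsequence ending at position i. Then dp = [1, 2, 2, 3, 4, 5, 5, 5, 6, 5, 1, 2, 2, 6, 7].
The maximum is 7; one witness is 46, 38, 37, 33, 27, 22, 20 at positions 1,3,4,5,10,14,15.

7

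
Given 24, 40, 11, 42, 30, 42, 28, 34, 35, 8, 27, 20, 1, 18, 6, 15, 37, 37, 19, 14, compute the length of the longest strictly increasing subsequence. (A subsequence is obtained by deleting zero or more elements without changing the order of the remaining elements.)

5

Scanning left to right, the best length ending at each element is: 24→1, 40→2, 11→1, 42→3, 30→2, 42→3, 28→2, 34→3, 35→4, 8→1, 27→2, 20→2, 1→1, 18→2, 6→2, 15→3, 37→5, 37→5, 19→4, 14→3.
So the longest increasing subsequence has length 5, e.g. 24, 30, 34, 35, 37.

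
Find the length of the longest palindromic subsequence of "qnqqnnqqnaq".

10

Using dp[i][j] = 2 + dp[i+1][j−1] if the ends match, else max(dp[i+1][j], dp[i][j−1]):
dp[1][11] = 10. A witness is qnqqnnqqnq at positions 1,2,3,4,5,6,7,8,9,11.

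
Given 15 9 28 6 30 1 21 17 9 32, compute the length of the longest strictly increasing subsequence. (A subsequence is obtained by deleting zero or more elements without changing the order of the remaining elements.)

4

Scanning left to right, the best length ending at each element is: 15→1, 9→1, 28→2, 6→1, 30→3, 1→1, 21→2, 17→2, 9→2, 32→4.
So the longest increasing subsequence has length 4, e.g. 15, 28, 30, 32.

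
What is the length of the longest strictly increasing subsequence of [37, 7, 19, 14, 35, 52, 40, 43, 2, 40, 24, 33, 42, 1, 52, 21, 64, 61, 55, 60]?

Let dp[i] be the longest increasing subsequence ending at position i. Then dp = [1, 1, 2, 2, 3, 4, 4, 5, 1, 4, 3, 4, 5, 1, 6, 3, 7, 7, 7, 8].
The maximum is 8; one witness is 7, 19, 35, 40, 43, 52, 55, 60 at positions 2,3,5,7,8,15,19,20.

8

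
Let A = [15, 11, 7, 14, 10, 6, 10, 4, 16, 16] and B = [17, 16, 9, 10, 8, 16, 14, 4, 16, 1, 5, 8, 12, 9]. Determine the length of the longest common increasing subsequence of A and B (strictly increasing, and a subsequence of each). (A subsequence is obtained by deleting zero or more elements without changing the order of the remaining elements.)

A longest common strictly increasing subsequence is 10, 16 (length 2); it appears in order in both A and B, and no longer such subsequence exists.

2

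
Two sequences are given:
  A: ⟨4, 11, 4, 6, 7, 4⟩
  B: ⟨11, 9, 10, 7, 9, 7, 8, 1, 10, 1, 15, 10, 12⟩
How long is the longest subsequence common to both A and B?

2

A longest common subsequence is 11, 7 (length 2); the LCS DP confirms no longer common subsequence exists.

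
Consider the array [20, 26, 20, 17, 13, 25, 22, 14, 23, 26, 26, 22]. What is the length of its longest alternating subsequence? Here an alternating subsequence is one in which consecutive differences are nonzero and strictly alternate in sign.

Track the best alternating length ending on an up-step vs a down-step at each position: up/down = 1/1, 2/1, 1/3, 1/3, 1/3, 4/3, 4/5, 4/5, 6/5, 6/1, 6/1, 6/7.
The maximum over both is 7; one such subsequence is 20, 26, 20, 25, 22, 23, 22.

7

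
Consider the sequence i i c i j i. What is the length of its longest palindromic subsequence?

5

Using dp[i][j] = 2 + dp[i+1][j−1] if the ends match, else max(dp[i+1][j], dp[i][j−1]):
dp[1][6] = 5. A witness is iicii at positions 1,2,3,4,6.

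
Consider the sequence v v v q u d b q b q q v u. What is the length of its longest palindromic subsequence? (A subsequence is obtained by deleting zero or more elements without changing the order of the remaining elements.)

7

One longest palindromic subsequence is vqqbqqv (positions 3,4,8,9,10,11,12); it reads the same forward and backward, and the interval DP gives dp[1][13] = 7.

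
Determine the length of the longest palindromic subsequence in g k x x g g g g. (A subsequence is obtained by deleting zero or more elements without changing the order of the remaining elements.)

5

Using dp[i][j] = 2 + dp[i+1][j−1] if the ends match, else max(dp[i+1][j], dp[i][j−1]):
dp[1][8] = 5. A witness is ggggg at positions 1,5,6,7,8.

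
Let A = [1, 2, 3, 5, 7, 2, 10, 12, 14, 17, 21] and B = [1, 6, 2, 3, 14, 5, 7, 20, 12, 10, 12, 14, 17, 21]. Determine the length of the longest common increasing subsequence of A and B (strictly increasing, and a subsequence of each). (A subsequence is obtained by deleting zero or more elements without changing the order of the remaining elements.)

10

A longest common strictly increasing subsequence is 1, 2, 3, 5, 7, 10, 12, 14, 17, 21 (length 10); it appears in order in both A and B, and no longer such subsequence exists.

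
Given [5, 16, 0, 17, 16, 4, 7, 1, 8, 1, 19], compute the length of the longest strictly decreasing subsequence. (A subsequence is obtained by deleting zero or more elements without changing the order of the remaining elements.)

One longest decreasing subsequence is 17, 16, 4, 1 (positions 4,5,6,8), of length 4; no longer one exists.

4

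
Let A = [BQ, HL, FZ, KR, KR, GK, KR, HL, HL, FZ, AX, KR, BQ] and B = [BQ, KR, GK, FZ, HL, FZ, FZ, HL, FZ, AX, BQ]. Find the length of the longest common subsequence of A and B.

Backtracking the LCS table gives one alignment: BQ (A1,B1) → KR (A5,B2) → GK (A6,B3) → HL (A8,B5) → HL (A9,B8) → FZ (A10,B9) → AX (A11,B10) → BQ (A13,B11).
So the longest common subsequence has length 8.

8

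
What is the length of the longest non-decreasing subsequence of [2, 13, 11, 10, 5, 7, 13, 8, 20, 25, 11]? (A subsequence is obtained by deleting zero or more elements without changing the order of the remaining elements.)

6

One longest non-decreasing subsequence is 2, 5, 7, 13, 20, 25 (positions 1,5,6,7,9,10), of length 6; no longer one exists.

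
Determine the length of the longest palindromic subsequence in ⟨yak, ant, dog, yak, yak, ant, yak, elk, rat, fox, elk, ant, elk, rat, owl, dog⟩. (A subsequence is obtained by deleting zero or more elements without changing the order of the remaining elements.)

7

One longest palindromic subsequence is dog rat elk ant elk rat dog (positions 3,9,11,12,13,14,16); it reads the same forward and backward, and the interval DP gives dp[1][16] = 7.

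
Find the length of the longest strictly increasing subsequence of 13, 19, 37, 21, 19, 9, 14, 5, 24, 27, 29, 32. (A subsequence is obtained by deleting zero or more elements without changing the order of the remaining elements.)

7

One longest increasing subsequence is 13, 19, 21, 24, 27, 29, 32 (positions 1,2,4,9,10,11,12), of length 7; no longer one exists.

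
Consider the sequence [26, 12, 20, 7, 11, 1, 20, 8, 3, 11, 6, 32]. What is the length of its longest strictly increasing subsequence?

Let dp[i] be the longest increasing subsequence ending at position i. Then dp = [1, 1, 2, 1, 2, 1, 3, 2, 2, 3, 3, 4].
The maximum is 4; one witness is 7, 11, 20, 32 at positions 4,5,7,12.

4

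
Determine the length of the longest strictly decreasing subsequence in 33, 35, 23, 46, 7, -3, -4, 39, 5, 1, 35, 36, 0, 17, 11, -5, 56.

Let dp[i] be the longest decreasing subsequence ending at position i. Then dp = [1, 1, 2, 1, 3, 4, 5, 2, 4, 5, 3, 3, 6, 4, 5, 7, 1].
The maximum is 7; one witness is 33, 23, 7, 5, 1, 0, -5 at positions 1,3,5,9,10,13,16.

7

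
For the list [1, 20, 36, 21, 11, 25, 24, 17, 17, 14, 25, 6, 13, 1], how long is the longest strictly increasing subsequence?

5

Scanning left to right, the best length ending at each element is: 1→1, 20→2, 36→3, 21→3, 11→2, 25→4, 24→4, 17→3, 17→3, 14→3, 25→5, 6→2, 13→3, 1→1.
So the longest increasing subsequence has length 5, e.g. 1, 20, 21, 24, 25.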